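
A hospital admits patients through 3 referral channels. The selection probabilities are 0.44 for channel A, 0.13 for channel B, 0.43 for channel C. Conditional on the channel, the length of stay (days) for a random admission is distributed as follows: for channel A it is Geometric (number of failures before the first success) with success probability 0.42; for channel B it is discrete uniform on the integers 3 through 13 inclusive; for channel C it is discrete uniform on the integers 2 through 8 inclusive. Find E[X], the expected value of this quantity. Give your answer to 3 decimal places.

3.798

Component means — A: 1.38095; B: 8; C: 5.
E[X] = 0.44·1.38095 + 0.13·8 + 0.43·5 = 3.79762.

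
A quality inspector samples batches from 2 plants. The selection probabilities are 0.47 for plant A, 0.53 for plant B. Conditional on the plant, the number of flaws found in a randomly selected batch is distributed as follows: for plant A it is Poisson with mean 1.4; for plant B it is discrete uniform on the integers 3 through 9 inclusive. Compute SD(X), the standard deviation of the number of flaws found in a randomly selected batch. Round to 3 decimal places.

Per component, A: μ=1.4, E[X²]=3.36; B: μ=6, E[X²]=40.
E[X] = 0.47·1.4 + 0.53·6 = 3.838.
E[X²] = 0.47·3.36 + 0.53·40 = 22.7792.
Var(X) = E[X²] − (E[X])² = 22.7792 − 14.7302 = 8.04896.
SD(X) = √8.04896 = 2.83707.

2.837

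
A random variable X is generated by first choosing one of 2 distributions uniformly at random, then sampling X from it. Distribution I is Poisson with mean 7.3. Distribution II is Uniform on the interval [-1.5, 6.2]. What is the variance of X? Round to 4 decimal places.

12.2460

Per component, I: μ=7.3, E[X²]=60.59; II: μ=2.35, E[X²]=10.4633.
E[X] = 0.5·7.3 + 0.5·2.35 = 4.825.
E[X²] = 0.5·60.59 + 0.5·10.4633 = 35.5267.
Var(X) = E[X²] − (E[X])² = 35.5267 − 23.2806 = 12.246.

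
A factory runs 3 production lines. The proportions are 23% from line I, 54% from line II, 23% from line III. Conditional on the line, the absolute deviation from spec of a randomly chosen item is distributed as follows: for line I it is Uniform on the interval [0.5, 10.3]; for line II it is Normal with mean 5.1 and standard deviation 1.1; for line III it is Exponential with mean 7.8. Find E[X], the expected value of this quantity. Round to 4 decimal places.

Component means — I: 5.4; II: 5.1; III: 7.8.
E[X] = 0.23·5.4 + 0.54·5.1 + 0.23·7.8 = 5.79.

5.7900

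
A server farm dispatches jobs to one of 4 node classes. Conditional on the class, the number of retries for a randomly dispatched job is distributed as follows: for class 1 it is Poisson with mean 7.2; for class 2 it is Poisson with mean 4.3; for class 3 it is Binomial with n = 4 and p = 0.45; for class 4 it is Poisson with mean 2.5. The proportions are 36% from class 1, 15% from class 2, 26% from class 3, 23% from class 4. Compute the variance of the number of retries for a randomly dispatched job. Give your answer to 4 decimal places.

Per component, 1: μ=7.2, E[X²]=59.04; 2: μ=4.3, E[X²]=22.79; 3: μ=1.8, E[X²]=4.23; 4: μ=2.5, E[X²]=8.75.
E[X] = 0.36·7.2 + 0.15·4.3 + 0.26·1.8 + 0.23·2.5 = 4.28.
E[X²] = 0.36·59.04 + 0.15·22.79 + 0.26·4.23 + 0.23·8.75 = 27.7852.
Var(X) = E[X²] − (E[X])² = 27.7852 − 18.3184 = 9.4668.

9.4668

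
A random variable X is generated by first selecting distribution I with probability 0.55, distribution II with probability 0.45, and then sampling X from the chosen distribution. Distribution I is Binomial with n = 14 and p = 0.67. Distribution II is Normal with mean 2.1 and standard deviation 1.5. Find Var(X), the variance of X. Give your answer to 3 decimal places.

15.832

Per component, I: μ=9.38, E[X²]=91.0798; II: μ=2.1, E[X²]=6.66.
E[X] = 0.55·9.38 + 0.45·2.1 = 6.104.
E[X²] = 0.55·91.0798 + 0.45·6.66 = 53.0909.
Var(X) = E[X²] − (E[X])² = 53.0909 − 37.2588 = 15.8321.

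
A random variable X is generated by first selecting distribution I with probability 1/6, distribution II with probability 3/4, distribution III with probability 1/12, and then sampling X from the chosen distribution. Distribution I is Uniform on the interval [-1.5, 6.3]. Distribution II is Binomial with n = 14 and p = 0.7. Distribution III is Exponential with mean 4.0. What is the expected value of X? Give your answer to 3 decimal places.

Component means — I: 2.4; II: 9.8; III: 4.
E[X] = 0.166667·2.4 + 0.75·9.8 + 0.0833333·4 = 8.08333.

8.083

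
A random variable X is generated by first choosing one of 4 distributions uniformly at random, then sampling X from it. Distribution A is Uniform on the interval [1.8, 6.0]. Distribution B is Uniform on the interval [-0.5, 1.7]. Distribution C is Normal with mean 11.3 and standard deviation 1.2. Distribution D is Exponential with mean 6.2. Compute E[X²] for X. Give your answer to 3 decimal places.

For each component E[X²] = Var + (mean)², giving A: 16.68; B: 0.763333; C: 129.13; D: 76.88.
Overall E[X²] = 0.25·16.68 + 0.25·0.763333 + 0.25·129.13 + 0.25·76.88 = 55.8633.

55.863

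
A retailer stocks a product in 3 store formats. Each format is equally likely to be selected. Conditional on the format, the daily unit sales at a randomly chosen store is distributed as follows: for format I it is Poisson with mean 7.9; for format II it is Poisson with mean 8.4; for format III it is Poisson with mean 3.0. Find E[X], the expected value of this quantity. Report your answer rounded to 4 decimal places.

6.4333

Component means — I: 7.9; II: 8.4; III: 3.
E[X] = 0.333333·7.9 + 0.333333·8.4 + 0.333333·3 = 6.43333.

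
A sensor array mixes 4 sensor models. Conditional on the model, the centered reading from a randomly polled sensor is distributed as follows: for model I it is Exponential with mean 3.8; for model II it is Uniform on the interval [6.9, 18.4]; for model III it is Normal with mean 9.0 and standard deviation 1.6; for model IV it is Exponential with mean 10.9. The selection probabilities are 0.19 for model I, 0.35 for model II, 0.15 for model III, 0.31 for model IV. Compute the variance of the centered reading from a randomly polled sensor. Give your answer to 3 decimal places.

Per component, I: μ=3.8, E[X²]=28.88; II: μ=12.65, E[X²]=171.043; III: μ=9, E[X²]=83.56; IV: μ=10.9, E[X²]=237.62.
E[X] = 0.19·3.8 + 0.35·12.65 + 0.15·9 + 0.31·10.9 = 9.8785.
E[X²] = 0.19·28.88 + 0.35·171.043 + 0.15·83.56 + 0.31·237.62 = 151.549.
Var(X) = E[X²] − (E[X])² = 151.549 − 97.5848 = 53.9638.

53.964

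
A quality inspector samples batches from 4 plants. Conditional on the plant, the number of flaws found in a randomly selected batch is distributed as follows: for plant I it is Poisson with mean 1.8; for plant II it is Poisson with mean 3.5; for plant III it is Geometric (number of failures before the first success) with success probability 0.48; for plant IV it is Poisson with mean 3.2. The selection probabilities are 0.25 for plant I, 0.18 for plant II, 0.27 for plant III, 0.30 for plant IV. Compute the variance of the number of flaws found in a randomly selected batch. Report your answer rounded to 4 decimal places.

Per component, I: μ=1.8, E[X²]=5.04; II: μ=3.5, E[X²]=15.75; III: μ=1.08333, E[X²]=3.43056; IV: μ=3.2, E[X²]=13.44.
E[X] = 0.25·1.8 + 0.18·3.5 + 0.27·1.08333 + 0.3·3.2 = 2.3325.
E[X²] = 0.25·5.04 + 0.18·15.75 + 0.27·3.43056 + 0.3·13.44 = 9.05325.
Var(X) = E[X²] − (E[X])² = 9.05325 − 5.44056 = 3.61269.

3.6127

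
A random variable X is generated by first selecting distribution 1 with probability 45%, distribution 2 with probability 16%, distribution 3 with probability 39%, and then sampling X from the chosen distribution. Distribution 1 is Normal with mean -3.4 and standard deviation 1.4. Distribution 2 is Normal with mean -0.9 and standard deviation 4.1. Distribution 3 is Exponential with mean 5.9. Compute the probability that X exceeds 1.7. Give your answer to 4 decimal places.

0.3345

Conditional on each component, P(X > 1.7): 1: 0.000134814; 2: 0.262993; 3: 0.74966.
By total probability, P(X > 1.7) = 0.45·0.000134814 + 0.16·0.262993 + 0.39·0.74966 = 0.334507.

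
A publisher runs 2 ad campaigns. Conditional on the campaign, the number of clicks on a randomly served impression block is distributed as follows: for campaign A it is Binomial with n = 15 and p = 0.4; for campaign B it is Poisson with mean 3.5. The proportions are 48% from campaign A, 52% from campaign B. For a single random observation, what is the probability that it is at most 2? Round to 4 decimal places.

0.1799

Conditional on each campaign, P(X ≤ 2): A: 0.027114; B: 0.320847.
By total probability, P(X ≤ 2) = 0.48·0.027114 + 0.52·0.320847 = 0.179855.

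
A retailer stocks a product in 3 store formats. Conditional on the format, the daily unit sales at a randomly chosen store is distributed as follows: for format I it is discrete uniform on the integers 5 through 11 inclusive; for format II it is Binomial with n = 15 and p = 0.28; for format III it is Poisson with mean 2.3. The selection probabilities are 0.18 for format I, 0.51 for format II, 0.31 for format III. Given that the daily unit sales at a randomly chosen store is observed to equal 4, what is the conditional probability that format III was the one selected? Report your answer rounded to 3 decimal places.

0.239

Likelihoods P(X=4 | ·): I: 0; II: 0.226163; III: 0.116902.
Posterior ∝ prior × likelihood. Numerator for III: 0.31·0.116902 = 0.0362397.
Normalizing constant: 0.18·0 + 0.51·0.226163 + 0.31·0.116902 = 0.151583.
P(III | observation) = 0.0362397 / 0.151583 = 0.239075.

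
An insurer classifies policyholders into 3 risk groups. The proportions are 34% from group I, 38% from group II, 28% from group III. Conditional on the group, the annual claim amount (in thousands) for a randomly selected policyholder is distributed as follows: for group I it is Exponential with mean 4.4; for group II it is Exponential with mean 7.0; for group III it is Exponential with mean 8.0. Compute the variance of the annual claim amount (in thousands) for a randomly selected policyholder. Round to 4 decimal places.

45.3360

Per component, I: μ=4.4, E[X²]=38.72; II: μ=7, E[X²]=98; III: μ=8, E[X²]=128.
E[X] = 0.34·4.4 + 0.38·7 + 0.28·8 = 6.396.
E[X²] = 0.34·38.72 + 0.38·98 + 0.28·128 = 86.2448.
Var(X) = E[X²] − (E[X])² = 86.2448 − 40.9088 = 45.336.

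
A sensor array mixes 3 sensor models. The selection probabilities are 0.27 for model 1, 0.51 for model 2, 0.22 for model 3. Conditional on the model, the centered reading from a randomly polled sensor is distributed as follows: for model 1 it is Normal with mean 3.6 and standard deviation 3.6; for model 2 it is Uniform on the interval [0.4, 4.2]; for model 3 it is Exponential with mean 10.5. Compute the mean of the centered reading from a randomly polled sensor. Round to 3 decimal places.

4.455

Component means — 1: 3.6; 2: 2.3; 3: 10.5.
E[X] = 0.27·3.6 + 0.51·2.3 + 0.22·10.5 = 4.455.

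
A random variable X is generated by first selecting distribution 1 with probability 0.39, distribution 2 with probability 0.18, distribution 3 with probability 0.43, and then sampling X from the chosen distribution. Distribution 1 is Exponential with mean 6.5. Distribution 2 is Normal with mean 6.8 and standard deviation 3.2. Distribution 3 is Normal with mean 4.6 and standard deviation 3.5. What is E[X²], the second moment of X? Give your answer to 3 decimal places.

57.488

For each component E[X²] = Var + (mean)², giving 1: 84.5; 2: 56.48; 3: 33.41.
Overall E[X²] = 0.39·84.5 + 0.18·56.48 + 0.43·33.41 = 57.4877.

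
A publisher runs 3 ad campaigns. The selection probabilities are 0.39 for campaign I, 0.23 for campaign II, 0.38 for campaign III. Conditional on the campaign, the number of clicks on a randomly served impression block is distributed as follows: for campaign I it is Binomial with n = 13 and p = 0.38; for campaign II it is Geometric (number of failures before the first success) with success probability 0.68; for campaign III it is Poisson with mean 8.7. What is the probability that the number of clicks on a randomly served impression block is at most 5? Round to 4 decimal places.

Conditional on each campaign, P(X ≤ 5): I: 0.632737; II: 0.998926; III: 0.13516.
By total probability, P(X ≤ 5) = 0.39·0.632737 + 0.23·0.998926 + 0.38·0.13516 = 0.527881.

0.5279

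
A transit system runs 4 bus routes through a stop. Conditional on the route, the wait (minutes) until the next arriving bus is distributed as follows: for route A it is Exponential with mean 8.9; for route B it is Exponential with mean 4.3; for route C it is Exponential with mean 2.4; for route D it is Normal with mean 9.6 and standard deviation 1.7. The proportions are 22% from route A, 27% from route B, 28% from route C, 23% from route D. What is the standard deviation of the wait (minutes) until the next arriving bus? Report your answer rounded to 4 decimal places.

Per component, A: μ=8.9, E[X²]=158.42; B: μ=4.3, E[X²]=36.98; C: μ=2.4, E[X²]=11.52; D: μ=9.6, E[X²]=95.05.
E[X] = 0.22·8.9 + 0.27·4.3 + 0.28·2.4 + 0.23·9.6 = 5.999.
E[X²] = 0.22·158.42 + 0.27·36.98 + 0.28·11.52 + 0.23·95.05 = 69.9241.
Var(X) = E[X²] − (E[X])² = 69.9241 − 35.988 = 33.9361.
SD(X) = √33.9361 = 5.82547.

5.8255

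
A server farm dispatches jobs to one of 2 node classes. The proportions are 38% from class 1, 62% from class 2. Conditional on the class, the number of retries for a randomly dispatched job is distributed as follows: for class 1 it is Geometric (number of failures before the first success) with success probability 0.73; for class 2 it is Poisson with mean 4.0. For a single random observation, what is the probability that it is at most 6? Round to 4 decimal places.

0.9313

Conditional on each class, P(X ≤ 6): 1: 0.999895; 2: 0.889326.
By total probability, P(X ≤ 6) = 0.38·0.999895 + 0.62·0.889326 = 0.931342.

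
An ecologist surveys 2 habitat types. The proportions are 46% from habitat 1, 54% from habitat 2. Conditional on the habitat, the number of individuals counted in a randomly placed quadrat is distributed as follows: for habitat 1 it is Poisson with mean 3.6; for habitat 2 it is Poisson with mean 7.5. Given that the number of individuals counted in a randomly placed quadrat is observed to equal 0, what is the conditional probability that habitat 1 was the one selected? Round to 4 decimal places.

Likelihoods P(X=0 | ·): 1: 0.0273237; 2: 0.000553084.
Posterior ∝ prior × likelihood. Numerator for 1: 0.46·0.0273237 = 0.0125689.
Normalizing constant: 0.46·0.0273237 + 0.54·0.000553084 = 0.0128676.
P(1 | observation) = 0.0125689 / 0.0128676 = 0.976789.

0.9768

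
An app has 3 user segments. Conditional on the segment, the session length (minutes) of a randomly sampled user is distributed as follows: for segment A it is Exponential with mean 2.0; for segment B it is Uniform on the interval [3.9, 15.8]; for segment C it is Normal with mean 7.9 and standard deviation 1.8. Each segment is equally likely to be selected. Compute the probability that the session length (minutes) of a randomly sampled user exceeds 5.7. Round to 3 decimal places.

0.599

Conditional on each segment, P(X > 5.7): A: 0.0578443; B: 0.848739; C: 0.889188.
By total probability, P(X > 5.7) = 0.333333·0.0578443 + 0.333333·0.848739 + 0.333333·0.889188 = 0.598591.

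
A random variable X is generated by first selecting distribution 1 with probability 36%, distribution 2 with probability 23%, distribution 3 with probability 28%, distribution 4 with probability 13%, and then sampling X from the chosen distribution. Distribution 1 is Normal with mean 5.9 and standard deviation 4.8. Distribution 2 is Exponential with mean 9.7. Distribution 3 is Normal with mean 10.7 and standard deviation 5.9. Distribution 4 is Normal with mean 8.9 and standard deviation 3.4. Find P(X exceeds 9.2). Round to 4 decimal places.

Conditional on each component, P(X > 9.2): 1: 0.245884; 2: 0.38734; 3: 0.600344; 4: 0.464845.
By total probability, P(X > 9.2) = 0.36·0.245884 + 0.23·0.38734 + 0.28·0.600344 + 0.13·0.464845 = 0.406132.

0.4061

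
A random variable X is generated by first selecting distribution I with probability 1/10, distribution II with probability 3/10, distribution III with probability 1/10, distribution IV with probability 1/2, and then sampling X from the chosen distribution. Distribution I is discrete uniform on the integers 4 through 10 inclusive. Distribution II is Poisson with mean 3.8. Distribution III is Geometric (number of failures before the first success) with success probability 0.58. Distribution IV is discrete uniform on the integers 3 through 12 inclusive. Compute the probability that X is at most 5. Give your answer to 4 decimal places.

0.5227

Conditional on each component, P(X ≤ 5): I: 0.285714; II: 0.815556; III: 0.994511; IV: 0.3.
By total probability, P(X ≤ 5) = 0.1·0.285714 + 0.3·0.815556 + 0.1·0.994511 + 0.5·0.3 = 0.522689.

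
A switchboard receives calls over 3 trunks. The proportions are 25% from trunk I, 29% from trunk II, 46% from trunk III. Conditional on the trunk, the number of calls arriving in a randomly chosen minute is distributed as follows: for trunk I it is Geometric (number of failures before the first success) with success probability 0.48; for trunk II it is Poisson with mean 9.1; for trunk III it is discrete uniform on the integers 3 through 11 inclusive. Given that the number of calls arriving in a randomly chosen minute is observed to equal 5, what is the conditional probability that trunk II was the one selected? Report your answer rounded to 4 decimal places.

0.2322

Likelihoods P(X=5 | ·): I: 0.0182498; II: 0.0580692; III: 0.111111.
Posterior ∝ prior × likelihood. Numerator for II: 0.29·0.0580692 = 0.0168401.
Normalizing constant: 0.25·0.0182498 + 0.29·0.0580692 + 0.46·0.111111 = 0.0725136.
P(II | observation) = 0.0168401 / 0.0725136 = 0.232233.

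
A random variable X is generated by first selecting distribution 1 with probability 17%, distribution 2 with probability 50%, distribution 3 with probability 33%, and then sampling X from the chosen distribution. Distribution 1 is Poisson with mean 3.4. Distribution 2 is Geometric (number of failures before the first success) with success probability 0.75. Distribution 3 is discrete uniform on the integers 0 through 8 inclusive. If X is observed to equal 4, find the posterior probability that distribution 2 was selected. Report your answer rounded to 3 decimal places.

0.021

Likelihoods P(X=4 | ·): 1: 0.185825; 2: 0.00292969; 3: 0.111111.
Posterior ∝ prior × likelihood. Numerator for 2: 0.5·0.00292969 = 0.00146484.
Normalizing constant: 0.17·0.185825 + 0.5·0.00292969 + 0.33·0.111111 = 0.0697217.
P(2 | observation) = 0.00146484 / 0.0697217 = 0.0210099.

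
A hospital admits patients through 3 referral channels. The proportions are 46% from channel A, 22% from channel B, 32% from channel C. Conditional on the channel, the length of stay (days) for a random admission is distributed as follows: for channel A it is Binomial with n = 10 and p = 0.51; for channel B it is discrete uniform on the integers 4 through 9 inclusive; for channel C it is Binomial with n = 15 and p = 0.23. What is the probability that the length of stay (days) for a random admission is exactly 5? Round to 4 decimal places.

0.1950

Conditional on each channel, P(X = 5): A: 0.245602; B: 0.166667; C: 0.141613.
By total probability, P(X = 5) = 0.46·0.245602 + 0.22·0.166667 + 0.32·0.141613 = 0.19496.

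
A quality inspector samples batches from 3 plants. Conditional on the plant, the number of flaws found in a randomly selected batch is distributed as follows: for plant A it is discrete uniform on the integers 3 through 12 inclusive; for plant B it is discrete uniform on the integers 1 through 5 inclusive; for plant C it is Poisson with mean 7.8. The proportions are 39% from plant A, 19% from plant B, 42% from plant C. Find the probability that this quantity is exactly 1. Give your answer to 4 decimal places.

Conditional on each plant, P(X = 1): A: 0; B: 0.2; C: 0.00319593.
By total probability, P(X = 1) = 0.39·0 + 0.19·0.2 + 0.42·0.00319593 = 0.0393423.

0.0393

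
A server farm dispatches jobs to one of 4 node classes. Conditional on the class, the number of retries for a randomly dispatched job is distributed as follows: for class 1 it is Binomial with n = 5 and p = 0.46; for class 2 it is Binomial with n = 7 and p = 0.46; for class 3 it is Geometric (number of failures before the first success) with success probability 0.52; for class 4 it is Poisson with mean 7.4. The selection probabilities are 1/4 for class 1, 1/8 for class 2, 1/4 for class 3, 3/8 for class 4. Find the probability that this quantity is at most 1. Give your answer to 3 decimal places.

Conditional on each class, P(X ≤ 1): 1: 0.241487; 2: 0.0932289; 3: 0.7696; 4: 0.00513452.
By total probability, P(X ≤ 1) = 0.25·0.241487 + 0.125·0.0932289 + 0.25·0.7696 + 0.375·0.00513452 = 0.266351.

0.266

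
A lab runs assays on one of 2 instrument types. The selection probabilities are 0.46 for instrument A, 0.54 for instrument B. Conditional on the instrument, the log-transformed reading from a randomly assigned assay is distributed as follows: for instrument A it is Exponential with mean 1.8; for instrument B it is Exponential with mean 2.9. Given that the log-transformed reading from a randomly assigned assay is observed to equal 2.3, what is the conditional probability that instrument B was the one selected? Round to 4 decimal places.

Likelihoods f(2.3 | ·): A: 0.154809; B: 0.156013.
Posterior ∝ prior × likelihood. Numerator for B: 0.54·0.156013 = 0.0842472.
Normalizing constant: 0.46·0.154809 + 0.54·0.156013 = 0.155459.
P(B | observation) = 0.0842472 / 0.155459 = 0.541925.

0.5419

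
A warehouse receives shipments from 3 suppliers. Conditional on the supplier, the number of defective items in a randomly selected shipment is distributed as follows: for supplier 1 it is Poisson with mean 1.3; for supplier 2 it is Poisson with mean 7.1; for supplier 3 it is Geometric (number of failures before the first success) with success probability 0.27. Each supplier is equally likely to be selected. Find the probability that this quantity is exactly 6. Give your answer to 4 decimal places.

0.0632

Conditional on each supplier, P(X = 6): 1: 0.00182703; 2: 0.1468; 3: 0.0408602.
By total probability, P(X = 6) = 0.333333·0.00182703 + 0.333333·0.1468 + 0.333333·0.0408602 = 0.0631625.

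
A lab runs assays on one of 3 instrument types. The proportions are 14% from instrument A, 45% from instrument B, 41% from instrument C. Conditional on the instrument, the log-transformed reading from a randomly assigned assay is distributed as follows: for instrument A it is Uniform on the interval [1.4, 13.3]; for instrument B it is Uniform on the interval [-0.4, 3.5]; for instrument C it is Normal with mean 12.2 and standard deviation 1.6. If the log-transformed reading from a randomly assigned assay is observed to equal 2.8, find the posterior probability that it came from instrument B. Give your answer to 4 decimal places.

Likelihoods f(2.8 | ·): A: 0.0840336; B: 0.25641; C: 7.97659e-09.
Posterior ∝ prior × likelihood. Numerator for B: 0.45·0.25641 = 0.115385.
Normalizing constant: 0.14·0.0840336 + 0.45·0.25641 + 0.41·7.97659e-09 = 0.127149.
P(B | observation) = 0.115385 / 0.127149 = 0.907473.

0.9075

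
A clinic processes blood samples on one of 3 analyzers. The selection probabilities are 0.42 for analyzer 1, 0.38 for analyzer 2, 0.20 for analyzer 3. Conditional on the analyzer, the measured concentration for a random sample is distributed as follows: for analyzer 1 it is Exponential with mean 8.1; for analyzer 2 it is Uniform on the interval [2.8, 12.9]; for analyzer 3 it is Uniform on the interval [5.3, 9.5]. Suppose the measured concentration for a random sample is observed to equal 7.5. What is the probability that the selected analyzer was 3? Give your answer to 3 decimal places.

0.450

Likelihoods f(7.5 | ·): 1: 0.0489092; 2: 0.0990099; 3: 0.238095.
Posterior ∝ prior × likelihood. Numerator for 3: 0.2·0.238095 = 0.047619.
Normalizing constant: 0.42·0.0489092 + 0.38·0.0990099 + 0.2·0.238095 = 0.105785.
P(3 | observation) = 0.047619 / 0.105785 = 0.450151.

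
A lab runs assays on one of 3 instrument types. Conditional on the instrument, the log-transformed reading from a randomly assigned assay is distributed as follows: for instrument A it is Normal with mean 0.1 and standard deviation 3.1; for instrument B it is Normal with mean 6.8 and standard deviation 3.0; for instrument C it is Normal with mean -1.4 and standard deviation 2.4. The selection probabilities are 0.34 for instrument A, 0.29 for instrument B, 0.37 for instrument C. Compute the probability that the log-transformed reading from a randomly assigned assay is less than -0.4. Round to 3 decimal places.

0.395

Conditional on each instrument, P(X < -0.4): A: 0.435932; B: 0.00819754; C: 0.661539.
By total probability, P(X < -0.4) = 0.34·0.435932 + 0.29·0.00819754 + 0.37·0.661539 = 0.395364.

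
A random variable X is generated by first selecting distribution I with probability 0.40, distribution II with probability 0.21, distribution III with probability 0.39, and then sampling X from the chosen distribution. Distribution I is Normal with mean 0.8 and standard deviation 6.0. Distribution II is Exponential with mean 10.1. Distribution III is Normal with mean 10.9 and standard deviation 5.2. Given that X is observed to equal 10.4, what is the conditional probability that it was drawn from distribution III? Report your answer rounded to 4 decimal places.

Likelihoods f(10.4 | ·): I: 0.0184868; II: 0.0353577; III: 0.0763658.
Posterior ∝ prior × likelihood. Numerator for III: 0.39·0.0763658 = 0.0297827.
Normalizing constant: 0.4·0.0184868 + 0.21·0.0353577 + 0.39·0.0763658 = 0.0446025.
P(III | observation) = 0.0297827 / 0.0446025 = 0.667735.

0.6677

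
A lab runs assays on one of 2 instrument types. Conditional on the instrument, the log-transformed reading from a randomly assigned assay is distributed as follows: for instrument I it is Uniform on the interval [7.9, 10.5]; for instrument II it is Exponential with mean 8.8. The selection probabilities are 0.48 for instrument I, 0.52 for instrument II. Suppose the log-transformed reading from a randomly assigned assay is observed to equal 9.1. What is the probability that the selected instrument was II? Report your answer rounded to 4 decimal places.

0.1022

Likelihoods f(9.1 | ·): I: 0.384615; II: 0.0404033.
Posterior ∝ prior × likelihood. Numerator for II: 0.52·0.0404033 = 0.0210097.
Normalizing constant: 0.48·0.384615 + 0.52·0.0404033 = 0.205625.
P(II | observation) = 0.0210097 / 0.205625 = 0.102175.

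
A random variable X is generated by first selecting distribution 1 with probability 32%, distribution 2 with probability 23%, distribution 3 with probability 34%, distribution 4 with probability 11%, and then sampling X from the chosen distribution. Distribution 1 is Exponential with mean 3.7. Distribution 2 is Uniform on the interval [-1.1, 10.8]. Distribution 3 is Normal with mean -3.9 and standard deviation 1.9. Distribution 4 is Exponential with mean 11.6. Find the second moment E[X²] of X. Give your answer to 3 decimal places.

52.888

For each component E[X²] = Var + (mean)², giving 1: 27.38; 2: 35.3233; 3: 18.82; 4: 269.12.
Overall E[X²] = 0.32·27.38 + 0.23·35.3233 + 0.34·18.82 + 0.11·269.12 = 52.888.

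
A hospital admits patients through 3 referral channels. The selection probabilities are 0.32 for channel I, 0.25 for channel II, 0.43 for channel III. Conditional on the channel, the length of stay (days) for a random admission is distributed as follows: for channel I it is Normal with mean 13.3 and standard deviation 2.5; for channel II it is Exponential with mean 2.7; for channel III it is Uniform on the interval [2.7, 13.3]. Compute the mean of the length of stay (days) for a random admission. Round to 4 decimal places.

8.3710

Component means — I: 13.3; II: 2.7; III: 8.
E[X] = 0.32·13.3 + 0.25·2.7 + 0.43·8 = 8.371.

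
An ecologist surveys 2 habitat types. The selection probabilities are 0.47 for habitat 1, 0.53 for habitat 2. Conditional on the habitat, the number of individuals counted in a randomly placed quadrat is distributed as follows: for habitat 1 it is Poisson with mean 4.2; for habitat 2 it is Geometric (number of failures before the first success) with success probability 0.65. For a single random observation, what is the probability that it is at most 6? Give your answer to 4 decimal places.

Conditional on each habitat, P(X ≤ 6): 1: 0.867464; 2: 0.999357.
By total probability, P(X ≤ 6) = 0.47·0.867464 + 0.53·0.999357 = 0.937367.

0.9374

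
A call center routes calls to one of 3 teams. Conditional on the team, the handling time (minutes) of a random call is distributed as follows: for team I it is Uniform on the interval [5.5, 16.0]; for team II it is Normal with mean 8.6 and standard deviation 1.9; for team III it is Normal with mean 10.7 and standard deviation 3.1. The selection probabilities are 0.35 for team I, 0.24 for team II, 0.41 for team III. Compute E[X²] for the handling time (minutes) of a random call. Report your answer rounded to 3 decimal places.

For each component E[X²] = Var + (mean)², giving I: 124.75; II: 77.57; III: 124.1.
Overall E[X²] = 0.35·124.75 + 0.24·77.57 + 0.41·124.1 = 113.16.

113.160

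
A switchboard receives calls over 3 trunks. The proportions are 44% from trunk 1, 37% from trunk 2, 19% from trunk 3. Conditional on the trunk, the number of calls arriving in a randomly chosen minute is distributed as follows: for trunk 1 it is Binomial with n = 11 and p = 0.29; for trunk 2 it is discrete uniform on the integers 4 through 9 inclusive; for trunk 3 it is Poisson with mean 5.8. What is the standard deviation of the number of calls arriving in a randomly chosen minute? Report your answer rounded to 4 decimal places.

2.3591

Per component, 1: μ=3.19, E[X²]=12.441; 2: μ=6.5, E[X²]=45.1667; 3: μ=5.8, E[X²]=39.44.
E[X] = 0.44·3.19 + 0.37·6.5 + 0.19·5.8 = 4.9106.
E[X²] = 0.44·12.441 + 0.37·45.1667 + 0.19·39.44 = 29.6793.
Var(X) = E[X²] − (E[X])² = 29.6793 − 24.114 = 5.56531.
SD(X) = √5.56531 = 2.35909.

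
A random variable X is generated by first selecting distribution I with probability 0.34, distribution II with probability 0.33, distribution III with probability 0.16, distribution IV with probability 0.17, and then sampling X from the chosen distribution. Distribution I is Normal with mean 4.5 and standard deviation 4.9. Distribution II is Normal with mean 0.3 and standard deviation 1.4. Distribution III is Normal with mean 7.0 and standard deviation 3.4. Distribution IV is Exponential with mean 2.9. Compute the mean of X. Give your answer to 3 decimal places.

3.242

Component means — I: 4.5; II: 0.3; III: 7; IV: 2.9.
E[X] = 0.34·4.5 + 0.33·0.3 + 0.16·7 + 0.17·2.9 = 3.242.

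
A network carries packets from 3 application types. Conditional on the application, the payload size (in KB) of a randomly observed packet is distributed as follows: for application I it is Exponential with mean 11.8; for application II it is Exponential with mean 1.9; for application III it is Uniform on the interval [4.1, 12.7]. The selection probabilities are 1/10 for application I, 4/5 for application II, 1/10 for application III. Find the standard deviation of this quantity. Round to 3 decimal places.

5.363

Per component, I: μ=11.8, E[X²]=278.48; II: μ=1.9, E[X²]=7.22; III: μ=8.4, E[X²]=76.7233.
E[X] = 0.1·11.8 + 0.8·1.9 + 0.1·8.4 = 3.54.
E[X²] = 0.1·278.48 + 0.8·7.22 + 0.1·76.7233 = 41.2963.
Var(X) = E[X²] − (E[X])² = 41.2963 − 12.5316 = 28.7647.
SD(X) = √28.7647 = 5.36328.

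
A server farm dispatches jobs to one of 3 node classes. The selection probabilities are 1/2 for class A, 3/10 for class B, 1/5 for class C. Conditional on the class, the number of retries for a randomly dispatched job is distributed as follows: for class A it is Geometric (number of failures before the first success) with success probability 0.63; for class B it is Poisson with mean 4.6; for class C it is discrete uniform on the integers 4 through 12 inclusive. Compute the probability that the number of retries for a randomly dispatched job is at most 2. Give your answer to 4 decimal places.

Conditional on each class, P(X ≤ 2): A: 0.949347; B: 0.162639; C: 0.
By total probability, P(X ≤ 2) = 0.5·0.949347 + 0.3·0.162639 + 0.2·0 = 0.523465.

0.5235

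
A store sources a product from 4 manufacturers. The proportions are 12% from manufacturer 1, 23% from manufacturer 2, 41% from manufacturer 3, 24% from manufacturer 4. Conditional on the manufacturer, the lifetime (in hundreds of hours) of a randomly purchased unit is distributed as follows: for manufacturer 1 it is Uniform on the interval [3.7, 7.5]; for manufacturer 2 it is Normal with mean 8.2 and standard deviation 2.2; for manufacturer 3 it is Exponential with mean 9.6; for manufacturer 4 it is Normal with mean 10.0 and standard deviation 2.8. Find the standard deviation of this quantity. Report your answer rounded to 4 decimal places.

6.5449

Per component, 1: μ=5.6, E[X²]=32.5633; 2: μ=8.2, E[X²]=72.08; 3: μ=9.6, E[X²]=184.32; 4: μ=10, E[X²]=107.84.
E[X] = 0.12·5.6 + 0.23·8.2 + 0.41·9.6 + 0.24·10 = 8.894.
E[X²] = 0.12·32.5633 + 0.23·72.08 + 0.41·184.32 + 0.24·107.84 = 121.939.
Var(X) = E[X²] − (E[X])² = 121.939 − 79.1032 = 42.8356.
SD(X) = √42.8356 = 6.54489.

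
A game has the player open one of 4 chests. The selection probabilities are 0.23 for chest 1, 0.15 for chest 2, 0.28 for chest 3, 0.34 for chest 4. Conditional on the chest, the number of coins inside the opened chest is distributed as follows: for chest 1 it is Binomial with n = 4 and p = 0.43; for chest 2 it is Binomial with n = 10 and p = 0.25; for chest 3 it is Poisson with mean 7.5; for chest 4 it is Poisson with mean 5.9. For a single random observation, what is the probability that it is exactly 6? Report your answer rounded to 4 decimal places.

0.0953

Conditional on each chest, P(X = 6): 1: 0; 2: 0.016222; 3: 0.136718; 4: 0.160488.
By total probability, P(X = 6) = 0.23·0 + 0.15·0.016222 + 0.28·0.136718 + 0.34·0.160488 = 0.0952803.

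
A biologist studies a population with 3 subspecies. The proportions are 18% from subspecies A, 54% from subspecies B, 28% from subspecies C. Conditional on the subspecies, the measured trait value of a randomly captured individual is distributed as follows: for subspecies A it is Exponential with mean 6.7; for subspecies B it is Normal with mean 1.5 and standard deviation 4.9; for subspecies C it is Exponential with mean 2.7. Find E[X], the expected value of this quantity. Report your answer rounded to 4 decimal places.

Component means — A: 6.7; B: 1.5; C: 2.7.
E[X] = 0.18·6.7 + 0.54·1.5 + 0.28·2.7 = 2.772.

2.7720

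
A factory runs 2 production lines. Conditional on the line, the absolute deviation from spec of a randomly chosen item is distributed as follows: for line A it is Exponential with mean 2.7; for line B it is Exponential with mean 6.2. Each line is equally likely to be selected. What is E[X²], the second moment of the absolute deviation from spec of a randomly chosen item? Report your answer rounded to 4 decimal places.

45.7300

For each component E[X²] = Var + (mean)², giving A: 14.58; B: 76.88.
Overall E[X²] = 0.5·14.58 + 0.5·76.88 = 45.73.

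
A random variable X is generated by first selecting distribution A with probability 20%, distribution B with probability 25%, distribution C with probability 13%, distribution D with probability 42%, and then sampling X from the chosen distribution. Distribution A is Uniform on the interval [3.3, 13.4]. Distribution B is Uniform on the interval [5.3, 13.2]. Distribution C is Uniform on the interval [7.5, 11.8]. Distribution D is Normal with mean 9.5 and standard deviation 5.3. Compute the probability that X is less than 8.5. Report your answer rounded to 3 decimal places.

Conditional on each component, P(X < 8.5): A: 0.514851; B: 0.405063; C: 0.232558; D: 0.425172.
By total probability, P(X < 8.5) = 0.2·0.514851 + 0.25·0.405063 + 0.13·0.232558 + 0.42·0.425172 = 0.413041.

0.413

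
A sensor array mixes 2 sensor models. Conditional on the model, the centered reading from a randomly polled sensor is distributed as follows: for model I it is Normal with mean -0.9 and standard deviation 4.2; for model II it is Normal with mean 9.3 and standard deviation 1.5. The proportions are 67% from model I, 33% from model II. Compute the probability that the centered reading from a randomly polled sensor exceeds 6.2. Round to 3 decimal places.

0.354

Conditional on each model, P(X > 6.2): I: 0.0454684; II: 0.980617.
By total probability, P(X > 6.2) = 0.67·0.0454684 + 0.33·0.980617 = 0.354068.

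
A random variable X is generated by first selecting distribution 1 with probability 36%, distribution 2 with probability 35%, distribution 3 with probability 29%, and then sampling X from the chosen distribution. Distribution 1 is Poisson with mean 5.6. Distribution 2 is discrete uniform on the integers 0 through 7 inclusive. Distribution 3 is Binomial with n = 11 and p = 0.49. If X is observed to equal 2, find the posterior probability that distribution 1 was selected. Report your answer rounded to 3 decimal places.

Likelihoods P(X=2 | ·): 1: 0.0579825; 2: 0.125; 3: 0.0308238.
Posterior ∝ prior × likelihood. Numerator for 1: 0.36·0.0579825 = 0.0208737.
Normalizing constant: 0.36·0.0579825 + 0.35·0.125 + 0.29·0.0308238 = 0.0735626.
P(1 | observation) = 0.0208737 / 0.0735626 = 0.283754.

0.284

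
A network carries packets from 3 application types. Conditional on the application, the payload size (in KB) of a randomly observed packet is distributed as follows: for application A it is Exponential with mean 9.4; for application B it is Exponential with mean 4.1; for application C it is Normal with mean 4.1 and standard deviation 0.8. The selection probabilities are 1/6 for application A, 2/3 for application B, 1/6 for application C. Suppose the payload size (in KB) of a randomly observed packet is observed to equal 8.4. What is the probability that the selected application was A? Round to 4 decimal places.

0.2571

Likelihoods f(8.4 | ·): A: 0.0435291; B: 0.0314371; C: 2.65644e-07.
Posterior ∝ prior × likelihood. Numerator for A: 0.166667·0.0435291 = 0.00725484.
Normalizing constant: 0.166667·0.0435291 + 0.666667·0.0314371 + 0.166667·2.65644e-07 = 0.0282129.
P(A | observation) = 0.00725484 / 0.0282129 = 0.257146.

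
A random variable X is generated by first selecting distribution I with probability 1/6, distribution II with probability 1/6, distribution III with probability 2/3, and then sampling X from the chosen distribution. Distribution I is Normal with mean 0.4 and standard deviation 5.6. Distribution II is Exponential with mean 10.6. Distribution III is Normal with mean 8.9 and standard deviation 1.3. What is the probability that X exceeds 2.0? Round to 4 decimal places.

Conditional on each component, P(X > 2.0): I: 0.387548; II: 0.828052; III: 1.
By total probability, P(X > 2.0) = 0.166667·0.387548 + 0.166667·0.828052 + 0.666667·1 = 0.869267.

0.8693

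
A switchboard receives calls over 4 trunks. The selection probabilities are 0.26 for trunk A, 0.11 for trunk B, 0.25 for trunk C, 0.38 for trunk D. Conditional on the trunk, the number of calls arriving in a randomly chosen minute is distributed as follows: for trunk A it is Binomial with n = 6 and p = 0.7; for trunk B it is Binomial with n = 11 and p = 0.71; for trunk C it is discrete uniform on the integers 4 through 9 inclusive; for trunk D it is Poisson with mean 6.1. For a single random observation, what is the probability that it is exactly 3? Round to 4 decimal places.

Conditional on each trunk, P(X = 3): A: 0.18522; B: 0.00295422; C: 0; D: 0.0848481.
By total probability, P(X = 3) = 0.26·0.18522 + 0.11·0.00295422 + 0.25·0 + 0.38·0.0848481 = 0.0807244.

0.0807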